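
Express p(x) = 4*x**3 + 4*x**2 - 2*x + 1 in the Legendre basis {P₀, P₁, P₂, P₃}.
(7/3)P₀ + (2/5)P₁ + (8/3)P₂ + (8/5)P₃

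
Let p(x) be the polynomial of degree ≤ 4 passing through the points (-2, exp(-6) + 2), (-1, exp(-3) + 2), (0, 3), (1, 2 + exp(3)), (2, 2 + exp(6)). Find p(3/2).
(-5 + 28*exp(3) + (186 + 140*exp(3) + 35*exp(6))*exp(6))*exp(-6)/128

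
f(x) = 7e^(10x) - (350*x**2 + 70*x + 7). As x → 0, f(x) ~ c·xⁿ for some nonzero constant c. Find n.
3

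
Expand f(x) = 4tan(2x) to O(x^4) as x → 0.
8*x + 32*x**3/3 + O(x**4)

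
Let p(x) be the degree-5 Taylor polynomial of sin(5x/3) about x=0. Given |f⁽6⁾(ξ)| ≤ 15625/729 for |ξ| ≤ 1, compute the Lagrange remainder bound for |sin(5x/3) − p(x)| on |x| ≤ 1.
3125/104976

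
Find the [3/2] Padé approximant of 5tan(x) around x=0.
x*(15 - x**2)/(3*(1 - 2*x**2/5))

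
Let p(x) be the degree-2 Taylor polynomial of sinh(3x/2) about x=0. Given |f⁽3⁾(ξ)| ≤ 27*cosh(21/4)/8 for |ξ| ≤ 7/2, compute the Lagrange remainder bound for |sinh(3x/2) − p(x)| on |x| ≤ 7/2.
3087*cosh(21/4)/128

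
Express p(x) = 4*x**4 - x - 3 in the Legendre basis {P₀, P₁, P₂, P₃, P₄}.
(-11/5)P₀ - P₁ + (16/7)P₂ + (32/35)P₄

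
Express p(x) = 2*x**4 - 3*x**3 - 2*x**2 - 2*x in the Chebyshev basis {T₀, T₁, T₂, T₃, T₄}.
(-1/4)T₀ + (-17/4)T₁ + (-3/4)T₃ + (1/4)T₄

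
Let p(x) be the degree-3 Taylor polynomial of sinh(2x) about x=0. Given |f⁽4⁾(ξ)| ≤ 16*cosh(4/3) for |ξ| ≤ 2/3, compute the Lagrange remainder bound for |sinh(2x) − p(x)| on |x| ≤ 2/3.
32*cosh(4/3)/243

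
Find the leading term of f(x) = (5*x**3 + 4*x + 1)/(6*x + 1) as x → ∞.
5*x**2/6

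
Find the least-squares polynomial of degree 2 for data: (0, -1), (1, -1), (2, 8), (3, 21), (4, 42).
-43/35 + (-82/35)x + (23/7)x²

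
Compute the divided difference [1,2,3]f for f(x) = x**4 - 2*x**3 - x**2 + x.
12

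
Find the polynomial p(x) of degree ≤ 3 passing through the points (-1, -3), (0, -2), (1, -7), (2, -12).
x**3 - 3*x**2 - 3*x - 2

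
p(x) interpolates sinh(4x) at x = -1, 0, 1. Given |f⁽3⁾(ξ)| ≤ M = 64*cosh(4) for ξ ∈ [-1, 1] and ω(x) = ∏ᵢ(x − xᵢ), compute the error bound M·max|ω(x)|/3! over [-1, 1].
64*sqrt(3)*cosh(4)/27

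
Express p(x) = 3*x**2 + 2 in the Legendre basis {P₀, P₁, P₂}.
(3)P₀ + (2)P₂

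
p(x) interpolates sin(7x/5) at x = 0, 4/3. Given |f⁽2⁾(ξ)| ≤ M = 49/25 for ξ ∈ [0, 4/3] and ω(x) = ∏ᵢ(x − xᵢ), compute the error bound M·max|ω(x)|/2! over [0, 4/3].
98/225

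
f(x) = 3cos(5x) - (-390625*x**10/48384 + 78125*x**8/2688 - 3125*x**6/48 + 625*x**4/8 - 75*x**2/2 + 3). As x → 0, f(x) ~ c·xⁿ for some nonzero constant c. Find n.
12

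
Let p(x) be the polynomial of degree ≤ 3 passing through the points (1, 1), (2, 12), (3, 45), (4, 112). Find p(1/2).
0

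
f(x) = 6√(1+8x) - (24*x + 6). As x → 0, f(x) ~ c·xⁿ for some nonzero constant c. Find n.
2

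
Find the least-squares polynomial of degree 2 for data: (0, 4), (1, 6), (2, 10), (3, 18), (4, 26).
136/35 + (36/35)x + (8/7)x²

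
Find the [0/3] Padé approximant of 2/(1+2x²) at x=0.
2/(2*x**2 + 1)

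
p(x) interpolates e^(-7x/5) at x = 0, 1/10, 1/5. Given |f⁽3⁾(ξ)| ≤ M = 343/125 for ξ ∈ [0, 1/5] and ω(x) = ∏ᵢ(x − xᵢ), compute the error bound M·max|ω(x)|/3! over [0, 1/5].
343*sqrt(3)/3375000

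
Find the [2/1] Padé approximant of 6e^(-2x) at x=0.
(4*x**2 - 8*x + 6)/(2*x/3 + 1)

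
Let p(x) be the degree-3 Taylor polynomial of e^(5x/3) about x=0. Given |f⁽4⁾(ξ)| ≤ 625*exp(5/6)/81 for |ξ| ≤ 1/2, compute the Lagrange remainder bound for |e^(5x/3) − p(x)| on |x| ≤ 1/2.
625*exp(5/6)/31104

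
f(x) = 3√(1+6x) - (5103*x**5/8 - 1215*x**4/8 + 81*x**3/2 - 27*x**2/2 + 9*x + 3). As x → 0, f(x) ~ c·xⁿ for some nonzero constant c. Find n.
6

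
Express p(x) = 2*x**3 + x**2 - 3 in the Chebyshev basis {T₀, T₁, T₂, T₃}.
(-5/2)T₀ + (3/2)T₁ + (1/2)T₂ + (1/2)T₃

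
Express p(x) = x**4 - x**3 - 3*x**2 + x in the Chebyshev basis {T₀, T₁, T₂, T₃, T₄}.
(-9/8)T₀ + (1/4)T₁ - T₂ + (-1/4)T₃ + (1/8)T₄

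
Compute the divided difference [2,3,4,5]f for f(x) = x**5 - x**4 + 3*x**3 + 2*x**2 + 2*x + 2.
114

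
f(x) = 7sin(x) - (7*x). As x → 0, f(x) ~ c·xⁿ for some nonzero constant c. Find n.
3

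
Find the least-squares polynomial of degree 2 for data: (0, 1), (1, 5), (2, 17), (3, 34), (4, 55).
4/7 + (179/70)x + (39/14)x²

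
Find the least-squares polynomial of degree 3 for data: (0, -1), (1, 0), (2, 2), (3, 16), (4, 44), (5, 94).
-5/6 + (167/252)x + (-31/21)x² + (37/36)x³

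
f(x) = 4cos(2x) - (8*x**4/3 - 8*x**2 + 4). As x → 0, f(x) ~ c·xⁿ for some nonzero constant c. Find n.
6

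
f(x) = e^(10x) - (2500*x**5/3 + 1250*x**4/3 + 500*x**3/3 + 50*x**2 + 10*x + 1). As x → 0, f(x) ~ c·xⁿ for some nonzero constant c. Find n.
6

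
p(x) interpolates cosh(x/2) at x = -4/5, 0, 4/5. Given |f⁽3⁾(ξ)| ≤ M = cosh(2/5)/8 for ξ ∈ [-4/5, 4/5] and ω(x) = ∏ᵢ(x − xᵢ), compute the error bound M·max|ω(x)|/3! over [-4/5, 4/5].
8*sqrt(3)*cosh(2/5)/3375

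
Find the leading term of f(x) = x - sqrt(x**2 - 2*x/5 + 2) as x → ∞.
1/5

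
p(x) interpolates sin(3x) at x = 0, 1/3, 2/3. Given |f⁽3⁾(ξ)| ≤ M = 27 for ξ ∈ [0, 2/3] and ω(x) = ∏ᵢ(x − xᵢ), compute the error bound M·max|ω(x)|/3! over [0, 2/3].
sqrt(3)/27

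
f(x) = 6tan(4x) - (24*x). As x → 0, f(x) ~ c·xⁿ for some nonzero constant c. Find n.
3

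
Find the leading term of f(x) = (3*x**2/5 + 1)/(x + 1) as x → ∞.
3*x/5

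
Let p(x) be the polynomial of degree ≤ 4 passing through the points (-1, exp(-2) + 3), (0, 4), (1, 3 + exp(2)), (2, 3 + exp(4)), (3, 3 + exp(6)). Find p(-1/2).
((-5*exp(6) - 70*exp(2) + 524 + 28*exp(4))*exp(2) + 35)*exp(-2)/128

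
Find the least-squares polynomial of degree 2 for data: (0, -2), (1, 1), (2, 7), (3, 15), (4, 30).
-59/35 + (13/35)x + (13/7)x²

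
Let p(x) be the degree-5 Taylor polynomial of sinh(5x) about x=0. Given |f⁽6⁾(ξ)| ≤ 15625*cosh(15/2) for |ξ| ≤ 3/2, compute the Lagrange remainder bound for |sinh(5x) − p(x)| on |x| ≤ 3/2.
253125*cosh(15/2)/1024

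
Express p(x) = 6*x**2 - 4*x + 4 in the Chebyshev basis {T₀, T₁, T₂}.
(7)T₀ + (-4)T₁ + (3)T₂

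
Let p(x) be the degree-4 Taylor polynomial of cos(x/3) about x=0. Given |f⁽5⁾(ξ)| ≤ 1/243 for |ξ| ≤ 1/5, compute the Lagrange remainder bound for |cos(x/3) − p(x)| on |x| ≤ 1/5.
1/91125000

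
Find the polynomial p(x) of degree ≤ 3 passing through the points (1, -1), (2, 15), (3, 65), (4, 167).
3*x**3 - x**2 - 2*x - 1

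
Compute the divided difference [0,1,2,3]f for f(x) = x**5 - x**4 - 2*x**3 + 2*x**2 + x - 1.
17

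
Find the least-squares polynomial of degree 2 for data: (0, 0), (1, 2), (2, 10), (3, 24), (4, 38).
-18/35 + (43/35)x + (15/7)x²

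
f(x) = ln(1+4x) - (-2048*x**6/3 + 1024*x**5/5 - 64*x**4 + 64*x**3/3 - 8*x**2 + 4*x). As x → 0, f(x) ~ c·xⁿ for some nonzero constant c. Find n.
7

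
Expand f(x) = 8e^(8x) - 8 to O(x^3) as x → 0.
64*x + 256*x**2 + O(x**3)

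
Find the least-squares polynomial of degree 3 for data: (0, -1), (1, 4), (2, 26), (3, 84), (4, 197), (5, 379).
-53/63 + (223/189)x + (73/252)x² + (317/108)x³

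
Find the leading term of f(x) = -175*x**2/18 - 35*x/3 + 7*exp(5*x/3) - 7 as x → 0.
875*x**3/162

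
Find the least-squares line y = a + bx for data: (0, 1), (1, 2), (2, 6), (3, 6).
a = 9/10, b = 19/10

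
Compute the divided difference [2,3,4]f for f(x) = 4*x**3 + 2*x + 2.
36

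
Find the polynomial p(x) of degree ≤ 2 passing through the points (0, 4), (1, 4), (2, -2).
-3*x**2 + 3*x + 4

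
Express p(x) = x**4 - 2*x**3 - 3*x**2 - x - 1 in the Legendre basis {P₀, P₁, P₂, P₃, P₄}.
(-9/5)P₀ + (-11/5)P₁ + (-10/7)P₂ + (-4/5)P₃ + (8/35)P₄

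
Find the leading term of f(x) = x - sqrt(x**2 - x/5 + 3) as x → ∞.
1/10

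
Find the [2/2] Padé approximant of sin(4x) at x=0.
4*x/(8*x**2/3 + 1)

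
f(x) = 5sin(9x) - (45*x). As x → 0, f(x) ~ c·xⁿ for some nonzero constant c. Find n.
3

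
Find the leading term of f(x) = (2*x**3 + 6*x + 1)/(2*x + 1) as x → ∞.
x**2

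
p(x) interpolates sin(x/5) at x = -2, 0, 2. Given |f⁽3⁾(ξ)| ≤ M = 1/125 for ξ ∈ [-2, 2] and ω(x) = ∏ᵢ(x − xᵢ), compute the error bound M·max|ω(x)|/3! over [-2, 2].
8*sqrt(3)/3375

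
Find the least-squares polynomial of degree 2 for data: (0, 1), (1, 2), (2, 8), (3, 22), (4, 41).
38/35 + (-18/7)x + (22/7)x²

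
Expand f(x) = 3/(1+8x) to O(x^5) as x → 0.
3 - 24*x + 192*x**2 - 1536*x**3 + 12288*x**4 + O(x**5)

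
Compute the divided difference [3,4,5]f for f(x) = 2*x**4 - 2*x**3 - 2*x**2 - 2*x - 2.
168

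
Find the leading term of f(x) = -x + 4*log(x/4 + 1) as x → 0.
-x**2/8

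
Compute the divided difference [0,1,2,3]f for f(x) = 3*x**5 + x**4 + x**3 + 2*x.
82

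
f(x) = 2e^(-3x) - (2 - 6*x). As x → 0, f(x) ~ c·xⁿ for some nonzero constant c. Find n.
2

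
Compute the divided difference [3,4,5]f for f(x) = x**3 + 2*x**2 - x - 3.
14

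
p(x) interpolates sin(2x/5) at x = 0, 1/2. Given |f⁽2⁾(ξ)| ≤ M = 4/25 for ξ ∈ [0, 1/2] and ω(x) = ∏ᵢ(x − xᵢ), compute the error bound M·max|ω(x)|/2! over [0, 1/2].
1/200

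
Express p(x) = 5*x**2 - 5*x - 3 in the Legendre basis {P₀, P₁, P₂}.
(-4/3)P₀ + (-5)P₁ + (10/3)P₂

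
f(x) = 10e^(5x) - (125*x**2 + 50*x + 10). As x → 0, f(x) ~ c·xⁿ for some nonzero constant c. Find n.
3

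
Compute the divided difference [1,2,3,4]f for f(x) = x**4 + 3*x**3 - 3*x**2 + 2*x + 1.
13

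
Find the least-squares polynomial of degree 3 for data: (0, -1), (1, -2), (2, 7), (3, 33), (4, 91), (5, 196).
-83/63 + (229/189)x + (-379/126)x² + (115/54)x³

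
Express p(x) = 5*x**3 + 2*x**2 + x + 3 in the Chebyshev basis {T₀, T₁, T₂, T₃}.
(4)T₀ + (19/4)T₁ + T₂ + (5/4)T₃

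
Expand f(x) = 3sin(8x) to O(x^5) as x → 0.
24*x - 256*x**3 + O(x**5)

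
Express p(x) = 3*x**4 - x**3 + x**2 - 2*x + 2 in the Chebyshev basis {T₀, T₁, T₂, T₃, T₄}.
(29/8)T₀ + (-11/4)T₁ + (2)T₂ + (-1/4)T₃ + (3/8)T₄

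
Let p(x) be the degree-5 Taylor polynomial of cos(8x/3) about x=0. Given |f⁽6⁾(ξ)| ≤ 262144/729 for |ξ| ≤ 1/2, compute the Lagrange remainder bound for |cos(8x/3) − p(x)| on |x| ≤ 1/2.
256/32805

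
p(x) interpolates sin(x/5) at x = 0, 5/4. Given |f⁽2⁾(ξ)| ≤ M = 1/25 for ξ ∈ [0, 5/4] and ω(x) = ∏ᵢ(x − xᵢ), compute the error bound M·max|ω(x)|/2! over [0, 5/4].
1/128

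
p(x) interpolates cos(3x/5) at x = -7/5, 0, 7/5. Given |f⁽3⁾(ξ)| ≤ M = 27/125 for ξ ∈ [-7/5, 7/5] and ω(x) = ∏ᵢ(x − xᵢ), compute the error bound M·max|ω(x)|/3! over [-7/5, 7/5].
343*sqrt(3)/15625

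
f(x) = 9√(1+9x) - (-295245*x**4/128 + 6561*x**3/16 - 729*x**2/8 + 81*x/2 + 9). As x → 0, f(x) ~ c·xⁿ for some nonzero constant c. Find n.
5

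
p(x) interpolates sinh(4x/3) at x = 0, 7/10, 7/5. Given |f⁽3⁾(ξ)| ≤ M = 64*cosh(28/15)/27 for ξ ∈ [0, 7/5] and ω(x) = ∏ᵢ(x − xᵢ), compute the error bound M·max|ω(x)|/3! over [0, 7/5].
2744*sqrt(3)*cosh(28/15)/91125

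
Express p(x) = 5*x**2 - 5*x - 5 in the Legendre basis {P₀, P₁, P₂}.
(-10/3)P₀ + (-5)P₁ + (10/3)P₂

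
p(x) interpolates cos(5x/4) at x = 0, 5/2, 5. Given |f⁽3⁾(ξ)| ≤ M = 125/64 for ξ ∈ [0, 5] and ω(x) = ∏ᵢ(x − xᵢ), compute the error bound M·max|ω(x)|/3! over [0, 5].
15625*sqrt(3)/13824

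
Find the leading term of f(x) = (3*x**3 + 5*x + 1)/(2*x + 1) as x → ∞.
3*x**2/2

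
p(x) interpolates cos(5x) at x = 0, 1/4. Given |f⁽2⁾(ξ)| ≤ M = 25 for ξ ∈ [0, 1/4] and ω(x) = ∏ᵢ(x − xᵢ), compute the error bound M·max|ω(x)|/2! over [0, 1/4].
25/128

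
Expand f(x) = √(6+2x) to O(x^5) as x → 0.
sqrt(6) + sqrt(6)*x/6 - sqrt(6)*x**2/72 + sqrt(6)*x**3/432 - 5*sqrt(6)*x**4/10368 + O(x**5)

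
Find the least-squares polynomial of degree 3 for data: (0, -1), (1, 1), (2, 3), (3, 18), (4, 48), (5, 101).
-95/126 + (1217/756)x + (-233/126)x² + (121/108)x³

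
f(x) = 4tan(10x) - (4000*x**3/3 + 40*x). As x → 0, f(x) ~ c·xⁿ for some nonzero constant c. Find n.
5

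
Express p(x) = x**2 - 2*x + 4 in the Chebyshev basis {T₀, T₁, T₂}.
(9/2)T₀ + (-2)T₁ + (1/2)T₂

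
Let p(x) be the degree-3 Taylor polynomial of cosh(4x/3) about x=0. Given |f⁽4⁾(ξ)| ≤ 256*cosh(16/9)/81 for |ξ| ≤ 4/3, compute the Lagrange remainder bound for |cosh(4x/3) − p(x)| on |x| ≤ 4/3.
8192*cosh(16/9)/19683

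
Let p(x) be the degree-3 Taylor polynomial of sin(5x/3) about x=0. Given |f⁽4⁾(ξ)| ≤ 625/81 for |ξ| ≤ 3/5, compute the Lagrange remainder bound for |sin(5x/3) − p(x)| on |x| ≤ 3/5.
1/24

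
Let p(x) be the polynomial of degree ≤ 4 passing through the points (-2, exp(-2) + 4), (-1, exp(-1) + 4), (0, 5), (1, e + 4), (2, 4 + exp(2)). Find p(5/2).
5*(-84*exp(3) - 36*e + 7 + 178*exp(2) + 63*exp(4))*exp(-2)/128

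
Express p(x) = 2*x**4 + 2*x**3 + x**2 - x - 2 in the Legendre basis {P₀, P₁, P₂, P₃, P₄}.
(-19/15)P₀ + (1/5)P₁ + (38/21)P₂ + (4/5)P₃ + (16/35)P₄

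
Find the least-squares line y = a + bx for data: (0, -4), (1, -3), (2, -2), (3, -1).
a = -4, b = 1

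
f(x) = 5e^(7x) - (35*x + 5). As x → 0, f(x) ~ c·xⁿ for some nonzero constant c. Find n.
2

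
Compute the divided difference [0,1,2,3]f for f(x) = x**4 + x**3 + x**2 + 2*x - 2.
7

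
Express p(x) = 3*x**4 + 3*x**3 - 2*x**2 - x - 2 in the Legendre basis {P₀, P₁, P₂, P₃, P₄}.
(-31/15)P₀ + (4/5)P₁ + (8/21)P₂ + (6/5)P₃ + (24/35)P₄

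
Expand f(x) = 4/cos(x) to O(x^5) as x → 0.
4 + 2*x**2 + 5*x**4/6 + O(x**5)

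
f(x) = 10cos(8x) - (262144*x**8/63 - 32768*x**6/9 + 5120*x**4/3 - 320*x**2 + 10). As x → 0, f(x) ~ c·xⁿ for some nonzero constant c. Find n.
10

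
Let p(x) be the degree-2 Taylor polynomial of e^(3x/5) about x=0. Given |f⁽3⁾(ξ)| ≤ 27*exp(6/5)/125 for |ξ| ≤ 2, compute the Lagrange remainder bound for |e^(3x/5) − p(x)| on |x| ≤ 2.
36*exp(6/5)/125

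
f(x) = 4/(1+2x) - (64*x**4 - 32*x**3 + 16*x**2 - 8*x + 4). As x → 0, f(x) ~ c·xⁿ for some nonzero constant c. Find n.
5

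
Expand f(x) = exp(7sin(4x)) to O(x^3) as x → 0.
1 + 28*x + 392*x**2 + O(x**3)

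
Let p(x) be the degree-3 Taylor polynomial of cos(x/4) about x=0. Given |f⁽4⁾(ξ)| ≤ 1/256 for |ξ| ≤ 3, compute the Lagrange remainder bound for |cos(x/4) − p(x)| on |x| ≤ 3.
27/2048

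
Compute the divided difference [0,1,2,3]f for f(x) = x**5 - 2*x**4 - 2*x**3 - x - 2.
11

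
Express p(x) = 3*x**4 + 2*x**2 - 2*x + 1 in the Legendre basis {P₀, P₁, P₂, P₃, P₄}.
(34/15)P₀ + (-2)P₁ + (64/21)P₂ + (24/35)P₄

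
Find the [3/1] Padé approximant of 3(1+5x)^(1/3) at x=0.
(-125*x**3/27 + 25*x**2/3 + 15*x + 3)/(10*x/3 + 1)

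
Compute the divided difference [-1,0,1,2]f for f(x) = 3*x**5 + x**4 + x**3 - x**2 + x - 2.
18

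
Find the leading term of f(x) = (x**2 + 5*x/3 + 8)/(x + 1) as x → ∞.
x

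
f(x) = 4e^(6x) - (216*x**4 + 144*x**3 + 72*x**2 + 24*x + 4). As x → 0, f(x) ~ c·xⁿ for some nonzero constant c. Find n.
5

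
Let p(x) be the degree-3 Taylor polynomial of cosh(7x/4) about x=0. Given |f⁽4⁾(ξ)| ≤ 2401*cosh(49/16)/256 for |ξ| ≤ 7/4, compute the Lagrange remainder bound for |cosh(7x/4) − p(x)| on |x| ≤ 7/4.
5764801*cosh(49/16)/1572864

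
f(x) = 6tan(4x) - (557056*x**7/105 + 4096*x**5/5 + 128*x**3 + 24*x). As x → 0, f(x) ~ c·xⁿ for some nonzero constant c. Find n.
9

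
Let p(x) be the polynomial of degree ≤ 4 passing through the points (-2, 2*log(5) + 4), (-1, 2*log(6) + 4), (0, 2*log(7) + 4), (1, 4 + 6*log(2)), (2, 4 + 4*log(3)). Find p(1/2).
4 + log(28*sqrt(2)*3**(17/32)*5**(3/64)*7**(13/32)/3)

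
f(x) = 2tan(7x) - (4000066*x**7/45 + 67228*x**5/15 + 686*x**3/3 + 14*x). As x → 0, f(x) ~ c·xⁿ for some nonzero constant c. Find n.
9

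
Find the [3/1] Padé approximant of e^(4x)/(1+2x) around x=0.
(1 - 16*x**3/3)/(1 - 2*x)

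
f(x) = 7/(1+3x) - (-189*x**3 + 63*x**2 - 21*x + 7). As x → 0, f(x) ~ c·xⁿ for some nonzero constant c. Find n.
4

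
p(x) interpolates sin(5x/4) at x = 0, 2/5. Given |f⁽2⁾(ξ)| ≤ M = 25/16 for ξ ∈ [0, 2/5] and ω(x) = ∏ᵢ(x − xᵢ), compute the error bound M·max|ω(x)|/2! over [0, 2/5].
1/32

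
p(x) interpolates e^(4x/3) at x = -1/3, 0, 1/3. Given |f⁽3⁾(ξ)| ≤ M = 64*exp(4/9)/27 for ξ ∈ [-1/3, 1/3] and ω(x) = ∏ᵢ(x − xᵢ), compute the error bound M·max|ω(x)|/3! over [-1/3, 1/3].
64*sqrt(3)*exp(4/9)/19683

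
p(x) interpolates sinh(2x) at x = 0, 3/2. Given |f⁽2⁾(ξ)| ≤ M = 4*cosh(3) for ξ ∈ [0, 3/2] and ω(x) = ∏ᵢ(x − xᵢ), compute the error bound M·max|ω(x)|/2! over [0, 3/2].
9*cosh(3)/8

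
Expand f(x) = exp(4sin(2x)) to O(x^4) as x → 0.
1 + 8*x + 32*x**2 + 80*x**3 + O(x**4)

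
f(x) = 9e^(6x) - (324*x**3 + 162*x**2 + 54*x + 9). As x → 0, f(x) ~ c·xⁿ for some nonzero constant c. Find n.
4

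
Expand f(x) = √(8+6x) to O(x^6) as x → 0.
2*sqrt(2) + 3*sqrt(2)*x/4 - 9*sqrt(2)*x**2/64 + 27*sqrt(2)*x**3/512 - 405*sqrt(2)*x**4/16384 + 1701*sqrt(2)*x**5/131072 + O(x**6)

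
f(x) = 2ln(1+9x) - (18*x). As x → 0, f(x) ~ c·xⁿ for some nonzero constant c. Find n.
2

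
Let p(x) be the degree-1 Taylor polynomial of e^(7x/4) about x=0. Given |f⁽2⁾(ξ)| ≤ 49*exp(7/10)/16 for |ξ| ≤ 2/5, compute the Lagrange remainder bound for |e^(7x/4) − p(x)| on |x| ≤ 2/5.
49*exp(7/10)/200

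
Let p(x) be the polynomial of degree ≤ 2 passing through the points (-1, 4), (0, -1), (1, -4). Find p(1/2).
-11/4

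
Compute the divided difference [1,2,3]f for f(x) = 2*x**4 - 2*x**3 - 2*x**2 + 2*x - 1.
36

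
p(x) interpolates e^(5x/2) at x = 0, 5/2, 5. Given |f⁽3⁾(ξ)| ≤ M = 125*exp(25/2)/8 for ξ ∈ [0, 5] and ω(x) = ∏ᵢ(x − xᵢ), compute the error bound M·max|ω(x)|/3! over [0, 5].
15625*sqrt(3)*exp(25/2)/1728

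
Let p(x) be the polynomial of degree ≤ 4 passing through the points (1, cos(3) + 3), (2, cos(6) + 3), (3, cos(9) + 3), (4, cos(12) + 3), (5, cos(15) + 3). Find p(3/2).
35*cos(3)/128 - 5*cos(15)/128 + 7*cos(12)/32 - 35*cos(9)/64 + 35*cos(6)/32 + 3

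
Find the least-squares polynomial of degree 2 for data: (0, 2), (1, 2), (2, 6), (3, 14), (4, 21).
11/7 + (-1/7)x + (9/7)x²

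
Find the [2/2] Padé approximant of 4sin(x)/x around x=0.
(4 - 7*x**2/15)/(x**2/20 + 1)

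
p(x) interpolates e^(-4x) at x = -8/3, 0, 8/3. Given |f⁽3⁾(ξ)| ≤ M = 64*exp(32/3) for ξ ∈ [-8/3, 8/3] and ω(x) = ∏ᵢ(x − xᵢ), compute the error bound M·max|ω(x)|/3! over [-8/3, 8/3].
32768*sqrt(3)*exp(32/3)/729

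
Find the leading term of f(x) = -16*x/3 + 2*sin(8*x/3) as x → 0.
-512*x**3/81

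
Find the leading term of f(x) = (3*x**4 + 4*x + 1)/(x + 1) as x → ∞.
3*x**3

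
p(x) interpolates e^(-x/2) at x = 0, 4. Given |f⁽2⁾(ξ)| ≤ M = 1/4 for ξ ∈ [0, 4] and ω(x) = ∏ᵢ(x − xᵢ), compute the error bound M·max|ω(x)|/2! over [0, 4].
1/2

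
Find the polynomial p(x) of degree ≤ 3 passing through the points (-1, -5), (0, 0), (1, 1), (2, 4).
x**3 - 2*x**2 + 2*x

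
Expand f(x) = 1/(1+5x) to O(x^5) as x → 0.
1 - 5*x + 25*x**2 - 125*x**3 + 625*x**4 + O(x**5)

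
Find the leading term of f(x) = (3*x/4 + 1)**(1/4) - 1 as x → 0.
3*x/16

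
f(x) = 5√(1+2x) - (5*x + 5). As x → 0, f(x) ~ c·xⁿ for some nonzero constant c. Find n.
2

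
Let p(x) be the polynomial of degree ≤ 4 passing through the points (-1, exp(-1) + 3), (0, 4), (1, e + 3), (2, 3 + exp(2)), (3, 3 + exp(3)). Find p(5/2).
(-5 + e*(-70*e + 412 + 35*exp(3) + 140*exp(2)))*exp(-1)/128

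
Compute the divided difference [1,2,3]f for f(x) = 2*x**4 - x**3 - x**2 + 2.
43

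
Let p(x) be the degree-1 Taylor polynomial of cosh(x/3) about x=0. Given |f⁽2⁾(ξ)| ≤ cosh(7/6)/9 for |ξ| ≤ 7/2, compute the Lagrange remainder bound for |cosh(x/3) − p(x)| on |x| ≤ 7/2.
49*cosh(7/6)/72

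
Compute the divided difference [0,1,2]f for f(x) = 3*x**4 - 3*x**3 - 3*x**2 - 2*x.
9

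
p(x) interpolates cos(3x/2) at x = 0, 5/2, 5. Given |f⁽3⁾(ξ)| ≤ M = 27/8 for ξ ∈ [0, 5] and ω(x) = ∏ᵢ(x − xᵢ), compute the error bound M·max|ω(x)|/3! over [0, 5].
125*sqrt(3)/64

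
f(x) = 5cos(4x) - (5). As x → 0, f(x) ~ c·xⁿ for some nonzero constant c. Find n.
2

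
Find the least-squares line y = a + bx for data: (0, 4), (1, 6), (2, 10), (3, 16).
a = 3, b = 4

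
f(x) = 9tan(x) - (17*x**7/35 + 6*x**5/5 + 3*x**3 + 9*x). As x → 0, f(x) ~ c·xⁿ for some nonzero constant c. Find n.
9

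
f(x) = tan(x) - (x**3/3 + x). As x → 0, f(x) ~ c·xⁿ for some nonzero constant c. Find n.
5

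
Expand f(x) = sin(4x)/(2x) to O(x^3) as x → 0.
2 - 16*x**2/3 + O(x**3)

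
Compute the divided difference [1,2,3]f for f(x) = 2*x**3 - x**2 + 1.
11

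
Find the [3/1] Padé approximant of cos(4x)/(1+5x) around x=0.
(32*x**3/15 - 440*x**2/51 + 32*x/255 + 1)/(1307*x/255 + 1)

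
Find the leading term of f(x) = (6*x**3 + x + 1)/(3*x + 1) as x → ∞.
2*x**2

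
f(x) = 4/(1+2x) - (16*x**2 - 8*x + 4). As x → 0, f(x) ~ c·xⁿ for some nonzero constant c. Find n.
3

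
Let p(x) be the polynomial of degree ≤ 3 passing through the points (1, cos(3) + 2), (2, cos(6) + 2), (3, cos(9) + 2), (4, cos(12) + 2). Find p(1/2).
35*cos(3)/16 - 35*cos(6)/16 + 21*cos(9)/16 - 5*cos(12)/16 + 2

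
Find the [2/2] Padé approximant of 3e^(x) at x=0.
(x**2/4 + 3*x/2 + 3)/(x**2/12 - x/2 + 1)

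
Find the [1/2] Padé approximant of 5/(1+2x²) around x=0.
5/(2*x**2 + 1)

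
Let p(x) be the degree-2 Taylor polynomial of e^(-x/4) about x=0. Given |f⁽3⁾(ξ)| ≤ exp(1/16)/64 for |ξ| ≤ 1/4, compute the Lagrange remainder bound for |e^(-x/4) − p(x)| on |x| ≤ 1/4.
exp(1/16)/24576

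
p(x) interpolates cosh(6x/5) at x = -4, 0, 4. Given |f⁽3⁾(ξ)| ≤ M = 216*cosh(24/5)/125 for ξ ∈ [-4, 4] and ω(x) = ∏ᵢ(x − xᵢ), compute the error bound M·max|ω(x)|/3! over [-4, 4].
512*sqrt(3)*cosh(24/5)/125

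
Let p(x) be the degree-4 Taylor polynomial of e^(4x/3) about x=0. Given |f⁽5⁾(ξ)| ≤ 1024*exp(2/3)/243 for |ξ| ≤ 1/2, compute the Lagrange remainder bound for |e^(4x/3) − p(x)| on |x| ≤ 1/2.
4*exp(2/3)/3645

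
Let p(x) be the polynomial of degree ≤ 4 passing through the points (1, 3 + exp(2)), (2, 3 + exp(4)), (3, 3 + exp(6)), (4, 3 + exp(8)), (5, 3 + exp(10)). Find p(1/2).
-45*exp(8)/32 - 105*exp(4)/32 + 3 + 315*exp(2)/128 + 189*exp(6)/64 + 35*exp(10)/128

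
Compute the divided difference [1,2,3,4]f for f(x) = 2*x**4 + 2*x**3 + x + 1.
22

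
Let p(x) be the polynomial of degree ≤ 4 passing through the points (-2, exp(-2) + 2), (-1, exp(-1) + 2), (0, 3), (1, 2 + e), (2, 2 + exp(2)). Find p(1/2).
(-20*e + 3 + (-5*exp(2) + 60*e + 346)*exp(2))*exp(-2)/128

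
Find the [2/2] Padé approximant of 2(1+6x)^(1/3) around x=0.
(56*x**2/3 + 14*x + 2)/(10*x**2/3 + 5*x + 1)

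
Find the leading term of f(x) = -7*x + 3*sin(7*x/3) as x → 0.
-343*x**3/54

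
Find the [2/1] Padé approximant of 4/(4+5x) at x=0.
1/(5*x/4 + 1)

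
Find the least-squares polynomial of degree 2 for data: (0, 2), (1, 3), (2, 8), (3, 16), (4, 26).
9/5 + (1/10)x + (3/2)x²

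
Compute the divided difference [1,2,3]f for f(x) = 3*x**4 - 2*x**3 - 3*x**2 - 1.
60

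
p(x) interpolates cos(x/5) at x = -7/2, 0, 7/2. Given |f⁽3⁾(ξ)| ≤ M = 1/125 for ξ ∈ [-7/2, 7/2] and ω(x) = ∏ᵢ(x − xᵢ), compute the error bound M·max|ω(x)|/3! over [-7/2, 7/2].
343*sqrt(3)/27000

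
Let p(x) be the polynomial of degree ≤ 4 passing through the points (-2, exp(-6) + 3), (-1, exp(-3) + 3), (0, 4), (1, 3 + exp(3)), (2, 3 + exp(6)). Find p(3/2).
(-5 + 28*exp(3) + (314 + 140*exp(3) + 35*exp(6))*exp(6))*exp(-6)/128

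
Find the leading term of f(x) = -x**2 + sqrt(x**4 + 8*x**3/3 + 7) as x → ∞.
4*x/3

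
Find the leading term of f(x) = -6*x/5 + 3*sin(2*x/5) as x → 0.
-4*x**3/125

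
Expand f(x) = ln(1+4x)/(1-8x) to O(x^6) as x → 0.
4*x + 24*x**2 + 640*x**3/3 + 4928*x**4/3 + 200192*x**5/15 + O(x**6)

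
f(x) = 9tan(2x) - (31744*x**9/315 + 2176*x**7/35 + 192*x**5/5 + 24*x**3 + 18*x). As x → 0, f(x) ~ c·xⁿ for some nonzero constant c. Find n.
11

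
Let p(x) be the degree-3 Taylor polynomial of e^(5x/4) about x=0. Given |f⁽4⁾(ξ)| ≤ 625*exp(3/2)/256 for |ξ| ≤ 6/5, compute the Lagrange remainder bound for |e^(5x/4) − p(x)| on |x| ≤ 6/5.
27*exp(3/2)/128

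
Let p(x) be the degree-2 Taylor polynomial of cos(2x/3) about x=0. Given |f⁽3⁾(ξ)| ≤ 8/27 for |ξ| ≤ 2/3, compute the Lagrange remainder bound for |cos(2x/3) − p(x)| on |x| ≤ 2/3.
32/2187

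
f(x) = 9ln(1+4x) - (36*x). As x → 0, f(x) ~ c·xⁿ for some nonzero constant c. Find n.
2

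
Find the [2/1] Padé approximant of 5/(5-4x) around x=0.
1/(1 - 4*x/5)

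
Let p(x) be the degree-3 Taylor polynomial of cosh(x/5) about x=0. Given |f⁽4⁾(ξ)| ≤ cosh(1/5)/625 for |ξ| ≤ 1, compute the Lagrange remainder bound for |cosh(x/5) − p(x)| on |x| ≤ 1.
cosh(1/5)/15000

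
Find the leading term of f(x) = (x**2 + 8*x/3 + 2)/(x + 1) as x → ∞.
x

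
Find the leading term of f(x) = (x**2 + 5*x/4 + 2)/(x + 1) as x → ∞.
x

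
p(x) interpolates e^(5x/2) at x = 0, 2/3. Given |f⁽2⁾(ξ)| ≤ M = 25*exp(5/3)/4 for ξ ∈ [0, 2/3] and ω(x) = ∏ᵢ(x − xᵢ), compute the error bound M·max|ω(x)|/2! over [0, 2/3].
25*exp(5/3)/72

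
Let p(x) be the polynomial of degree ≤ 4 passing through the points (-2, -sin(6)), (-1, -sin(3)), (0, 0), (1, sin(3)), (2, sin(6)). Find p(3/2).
5*sin(6)/16 + 7*sin(3)/8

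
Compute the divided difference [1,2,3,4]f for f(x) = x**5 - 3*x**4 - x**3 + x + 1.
34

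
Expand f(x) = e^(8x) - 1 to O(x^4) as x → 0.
8*x + 32*x**2 + 256*x**3/3 + O(x**4)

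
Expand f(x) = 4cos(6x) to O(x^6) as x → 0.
4 - 72*x**2 + 216*x**4 + O(x**6)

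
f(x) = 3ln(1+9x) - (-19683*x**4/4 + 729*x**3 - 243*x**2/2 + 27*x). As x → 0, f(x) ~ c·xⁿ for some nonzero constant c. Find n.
5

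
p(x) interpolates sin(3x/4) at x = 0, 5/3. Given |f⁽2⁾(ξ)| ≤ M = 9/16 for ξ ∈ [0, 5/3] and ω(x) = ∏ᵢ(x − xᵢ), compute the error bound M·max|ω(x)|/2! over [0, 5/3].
25/128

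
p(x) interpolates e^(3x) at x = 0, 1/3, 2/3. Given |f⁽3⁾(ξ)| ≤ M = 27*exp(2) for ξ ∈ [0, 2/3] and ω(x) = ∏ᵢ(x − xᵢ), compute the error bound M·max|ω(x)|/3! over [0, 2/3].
sqrt(3)*exp(2)/27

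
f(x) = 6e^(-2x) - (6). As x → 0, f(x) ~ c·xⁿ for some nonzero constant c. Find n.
1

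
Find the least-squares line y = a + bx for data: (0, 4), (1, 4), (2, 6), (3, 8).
a = 17/5, b = 7/5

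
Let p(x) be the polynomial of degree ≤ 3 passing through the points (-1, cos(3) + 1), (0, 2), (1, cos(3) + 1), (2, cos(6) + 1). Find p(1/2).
cos(3)/2 - cos(6)/16 + 25/16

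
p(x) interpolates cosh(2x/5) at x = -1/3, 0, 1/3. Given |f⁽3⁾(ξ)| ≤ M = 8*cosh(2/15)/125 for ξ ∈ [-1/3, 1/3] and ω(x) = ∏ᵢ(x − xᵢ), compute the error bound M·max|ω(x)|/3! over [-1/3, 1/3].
8*sqrt(3)*cosh(2/15)/91125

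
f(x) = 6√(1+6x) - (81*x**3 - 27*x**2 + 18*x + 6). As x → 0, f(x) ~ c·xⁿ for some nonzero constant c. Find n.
4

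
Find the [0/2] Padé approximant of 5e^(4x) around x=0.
5/(8*x**2 - 4*x + 1)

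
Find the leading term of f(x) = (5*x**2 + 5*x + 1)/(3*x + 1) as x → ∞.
5*x/3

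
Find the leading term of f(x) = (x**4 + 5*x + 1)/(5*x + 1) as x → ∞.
x**3/5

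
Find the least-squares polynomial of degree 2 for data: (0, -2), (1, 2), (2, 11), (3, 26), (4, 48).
-9/5 + (2/5)x + (3)x²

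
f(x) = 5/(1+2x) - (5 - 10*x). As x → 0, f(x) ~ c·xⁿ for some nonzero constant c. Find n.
2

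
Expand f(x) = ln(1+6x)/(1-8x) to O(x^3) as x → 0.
6*x + 30*x**2 + O(x**3)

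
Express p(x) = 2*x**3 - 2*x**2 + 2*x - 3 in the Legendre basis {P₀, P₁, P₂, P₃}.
(-11/3)P₀ + (16/5)P₁ + (-4/3)P₂ + (4/5)P₃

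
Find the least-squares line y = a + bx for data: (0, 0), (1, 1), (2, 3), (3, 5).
a = -3/10, b = 17/10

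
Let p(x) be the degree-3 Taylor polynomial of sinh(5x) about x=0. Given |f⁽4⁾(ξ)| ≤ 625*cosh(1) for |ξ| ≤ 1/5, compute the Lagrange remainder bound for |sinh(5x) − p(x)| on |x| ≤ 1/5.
cosh(1)/24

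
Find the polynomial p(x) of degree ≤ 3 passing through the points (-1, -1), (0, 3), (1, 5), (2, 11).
x**3 - x**2 + 2*x + 3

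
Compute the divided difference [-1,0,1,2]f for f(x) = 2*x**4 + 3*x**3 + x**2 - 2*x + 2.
7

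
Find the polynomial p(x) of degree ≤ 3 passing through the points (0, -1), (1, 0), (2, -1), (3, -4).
-x**2 + 2*x - 1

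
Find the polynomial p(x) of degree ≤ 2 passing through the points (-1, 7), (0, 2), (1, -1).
x**2 - 4*x + 2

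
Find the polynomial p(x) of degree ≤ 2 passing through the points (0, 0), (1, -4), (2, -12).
-2*x**2 - 2*x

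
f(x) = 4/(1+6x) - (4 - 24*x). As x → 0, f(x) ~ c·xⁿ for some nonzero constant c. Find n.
2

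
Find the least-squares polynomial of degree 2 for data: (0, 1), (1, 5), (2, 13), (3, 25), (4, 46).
10/7 + (1/7)x + (19/7)x²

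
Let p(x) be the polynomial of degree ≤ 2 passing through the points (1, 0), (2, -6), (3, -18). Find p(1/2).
3/4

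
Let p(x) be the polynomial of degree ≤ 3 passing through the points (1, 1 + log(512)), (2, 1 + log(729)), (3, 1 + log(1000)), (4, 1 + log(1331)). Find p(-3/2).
1 + log(1361129467683753853853498429727072845824000000000000000000000000000000000000000000000000000000000000000000000000*11**(5/16)*2**(1/8)*3**(3/8)*5**(3/16)/37360018363125874687336799571224583328577424847254650052876131685665762542213510996614776485414866614816275929)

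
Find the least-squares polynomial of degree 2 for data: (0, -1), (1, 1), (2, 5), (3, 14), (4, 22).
-41/35 + (73/70)x + (17/14)x²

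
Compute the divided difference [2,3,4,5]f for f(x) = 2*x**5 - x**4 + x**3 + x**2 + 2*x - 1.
237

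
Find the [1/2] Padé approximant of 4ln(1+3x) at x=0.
12*x/(-3*x**2/4 + 3*x/2 + 1)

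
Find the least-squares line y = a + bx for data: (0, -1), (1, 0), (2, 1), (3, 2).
a = -1, b = 1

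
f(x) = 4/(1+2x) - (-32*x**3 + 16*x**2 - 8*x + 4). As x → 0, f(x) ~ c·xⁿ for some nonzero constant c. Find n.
4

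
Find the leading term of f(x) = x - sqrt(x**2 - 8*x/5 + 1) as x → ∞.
4/5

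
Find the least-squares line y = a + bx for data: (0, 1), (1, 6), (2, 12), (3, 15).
a = 13/10, b = 24/5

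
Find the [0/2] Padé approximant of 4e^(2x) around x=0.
4/(2*x**2 - 2*x + 1)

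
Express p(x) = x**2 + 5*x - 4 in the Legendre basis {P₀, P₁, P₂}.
(-11/3)P₀ + (5)P₁ + (2/3)P₂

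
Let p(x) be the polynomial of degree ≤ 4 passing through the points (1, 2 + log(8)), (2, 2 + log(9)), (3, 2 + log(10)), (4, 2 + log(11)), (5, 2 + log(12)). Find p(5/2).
2 + log(11**(27/32)*2**(81/128)*3**(123/128)*5**(45/64)/11)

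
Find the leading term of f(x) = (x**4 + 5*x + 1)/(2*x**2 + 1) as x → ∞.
x**2/2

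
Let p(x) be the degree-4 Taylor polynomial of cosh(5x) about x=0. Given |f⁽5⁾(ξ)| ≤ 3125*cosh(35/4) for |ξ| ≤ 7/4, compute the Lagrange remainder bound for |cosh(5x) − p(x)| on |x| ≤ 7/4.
10504375*cosh(35/4)/24576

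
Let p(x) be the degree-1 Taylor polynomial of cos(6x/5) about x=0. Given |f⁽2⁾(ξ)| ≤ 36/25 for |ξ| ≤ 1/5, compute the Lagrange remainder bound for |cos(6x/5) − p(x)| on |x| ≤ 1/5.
18/625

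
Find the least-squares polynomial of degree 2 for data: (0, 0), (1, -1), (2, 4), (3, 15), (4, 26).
-18/35 + (-62/35)x + (15/7)x²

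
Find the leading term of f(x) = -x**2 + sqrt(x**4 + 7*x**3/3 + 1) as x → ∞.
7*x/6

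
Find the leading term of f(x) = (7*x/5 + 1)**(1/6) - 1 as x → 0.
7*x/30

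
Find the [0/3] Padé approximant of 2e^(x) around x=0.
2/(-x**3/6 + x**2/2 - x + 1)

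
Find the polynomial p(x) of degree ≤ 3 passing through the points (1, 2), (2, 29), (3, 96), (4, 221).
3*x**3 + 2*x**2 - 3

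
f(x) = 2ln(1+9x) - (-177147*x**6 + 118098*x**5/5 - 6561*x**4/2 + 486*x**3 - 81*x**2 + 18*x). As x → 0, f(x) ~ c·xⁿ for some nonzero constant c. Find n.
7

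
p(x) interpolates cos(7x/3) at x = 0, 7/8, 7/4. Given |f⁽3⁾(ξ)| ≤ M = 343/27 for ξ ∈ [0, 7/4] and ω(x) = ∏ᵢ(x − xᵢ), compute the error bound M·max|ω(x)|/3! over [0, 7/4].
117649*sqrt(3)/373248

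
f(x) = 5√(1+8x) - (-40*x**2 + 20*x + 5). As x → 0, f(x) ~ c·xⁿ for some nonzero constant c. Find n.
3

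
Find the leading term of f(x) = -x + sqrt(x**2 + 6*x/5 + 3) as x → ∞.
3/5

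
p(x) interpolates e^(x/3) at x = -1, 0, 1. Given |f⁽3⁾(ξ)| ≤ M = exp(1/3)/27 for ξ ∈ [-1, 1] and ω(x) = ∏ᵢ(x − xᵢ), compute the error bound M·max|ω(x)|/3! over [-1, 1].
sqrt(3)*exp(1/3)/729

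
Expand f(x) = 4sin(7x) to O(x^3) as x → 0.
28*x + O(x**3)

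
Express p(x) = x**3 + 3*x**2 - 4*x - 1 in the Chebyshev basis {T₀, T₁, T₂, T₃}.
(1/2)T₀ + (-13/4)T₁ + (3/2)T₂ + (1/4)T₃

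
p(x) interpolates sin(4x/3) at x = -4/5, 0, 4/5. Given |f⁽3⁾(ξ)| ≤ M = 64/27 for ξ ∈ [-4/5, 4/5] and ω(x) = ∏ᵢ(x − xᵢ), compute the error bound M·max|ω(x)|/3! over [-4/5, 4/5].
4096*sqrt(3)/91125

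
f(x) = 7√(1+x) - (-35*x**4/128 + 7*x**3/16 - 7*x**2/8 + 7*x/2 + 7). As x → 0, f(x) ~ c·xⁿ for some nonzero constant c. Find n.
5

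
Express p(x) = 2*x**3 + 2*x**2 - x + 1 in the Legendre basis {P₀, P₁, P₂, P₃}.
(5/3)P₀ + (1/5)P₁ + (4/3)P₂ + (4/5)P₃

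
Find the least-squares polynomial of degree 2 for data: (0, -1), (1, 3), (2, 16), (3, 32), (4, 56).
-44/35 + (141/70)x + (43/14)x²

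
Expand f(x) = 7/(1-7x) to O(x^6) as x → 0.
7 + 49*x + 343*x**2 + 2401*x**3 + 16807*x**4 + 117649*x**5 + O(x**6)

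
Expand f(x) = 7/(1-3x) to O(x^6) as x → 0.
7 + 21*x + 63*x**2 + 189*x**3 + 567*x**4 + 1701*x**5 + O(x**6)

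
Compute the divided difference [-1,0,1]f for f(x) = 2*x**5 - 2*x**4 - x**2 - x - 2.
-3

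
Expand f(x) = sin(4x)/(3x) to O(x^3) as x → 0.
4/3 - 32*x**2/9 + O(x**3)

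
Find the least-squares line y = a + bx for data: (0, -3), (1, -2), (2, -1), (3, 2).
a = -17/5, b = 8/5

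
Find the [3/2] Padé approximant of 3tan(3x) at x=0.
(-27*x**3/5 + 9*x)/(1 - 18*x**2/5)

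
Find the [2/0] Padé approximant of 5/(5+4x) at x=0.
16*x**2/25 - 4*x/5 + 1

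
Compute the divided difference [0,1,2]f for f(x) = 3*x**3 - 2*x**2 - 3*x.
7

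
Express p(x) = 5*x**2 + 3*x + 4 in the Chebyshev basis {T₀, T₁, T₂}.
(13/2)T₀ + (3)T₁ + (5/2)T₂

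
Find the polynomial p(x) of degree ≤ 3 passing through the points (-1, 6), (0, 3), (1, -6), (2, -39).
-3*x**3 - 3*x**2 - 3*x + 3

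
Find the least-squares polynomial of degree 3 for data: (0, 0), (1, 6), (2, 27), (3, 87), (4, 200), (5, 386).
13/63 + (451/189)x + (-26/63)x² + (83/27)x³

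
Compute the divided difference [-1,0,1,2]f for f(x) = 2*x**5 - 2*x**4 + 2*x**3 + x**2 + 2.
8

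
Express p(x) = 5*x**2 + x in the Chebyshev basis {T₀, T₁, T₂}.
(5/2)T₀ + T₁ + (5/2)T₂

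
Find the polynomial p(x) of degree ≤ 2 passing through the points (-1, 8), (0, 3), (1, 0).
x**2 - 4*x + 3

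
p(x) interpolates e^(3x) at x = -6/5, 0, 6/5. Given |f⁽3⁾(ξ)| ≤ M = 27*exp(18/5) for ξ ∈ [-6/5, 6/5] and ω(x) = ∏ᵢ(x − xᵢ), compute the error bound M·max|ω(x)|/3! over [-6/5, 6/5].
216*sqrt(3)*exp(18/5)/125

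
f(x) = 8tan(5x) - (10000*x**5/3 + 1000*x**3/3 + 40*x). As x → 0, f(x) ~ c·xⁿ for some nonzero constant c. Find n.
7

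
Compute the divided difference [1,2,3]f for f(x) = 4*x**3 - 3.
24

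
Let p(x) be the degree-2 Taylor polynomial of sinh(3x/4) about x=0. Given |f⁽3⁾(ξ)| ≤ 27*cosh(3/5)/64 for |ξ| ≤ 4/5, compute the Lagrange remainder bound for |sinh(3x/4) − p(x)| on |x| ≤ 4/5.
9*cosh(3/5)/250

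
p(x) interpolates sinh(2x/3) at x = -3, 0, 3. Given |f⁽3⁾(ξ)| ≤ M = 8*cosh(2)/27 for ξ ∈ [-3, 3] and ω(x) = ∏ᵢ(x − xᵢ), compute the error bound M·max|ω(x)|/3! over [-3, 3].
8*sqrt(3)*cosh(2)/27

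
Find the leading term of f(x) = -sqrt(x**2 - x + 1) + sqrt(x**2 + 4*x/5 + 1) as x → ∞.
9/10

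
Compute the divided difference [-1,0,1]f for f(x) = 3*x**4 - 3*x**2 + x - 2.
0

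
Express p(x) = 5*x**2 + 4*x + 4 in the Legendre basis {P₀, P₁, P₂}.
(17/3)P₀ + (4)P₁ + (10/3)P₂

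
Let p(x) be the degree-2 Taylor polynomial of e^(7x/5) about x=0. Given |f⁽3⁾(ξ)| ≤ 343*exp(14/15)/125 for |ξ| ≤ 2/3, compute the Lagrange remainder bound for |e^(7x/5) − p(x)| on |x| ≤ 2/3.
1372*exp(14/15)/10125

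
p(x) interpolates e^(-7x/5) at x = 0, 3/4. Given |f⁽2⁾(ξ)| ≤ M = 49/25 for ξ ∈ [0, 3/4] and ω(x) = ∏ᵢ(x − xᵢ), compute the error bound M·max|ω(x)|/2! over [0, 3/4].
441/3200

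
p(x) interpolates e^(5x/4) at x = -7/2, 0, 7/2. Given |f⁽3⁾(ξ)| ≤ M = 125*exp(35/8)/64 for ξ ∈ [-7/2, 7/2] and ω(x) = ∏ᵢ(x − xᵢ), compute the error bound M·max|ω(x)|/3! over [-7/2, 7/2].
42875*sqrt(3)*exp(35/8)/13824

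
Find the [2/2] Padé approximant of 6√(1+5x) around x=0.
(375*x**2/8 + 75*x/2 + 6)/(25*x**2/16 + 15*x/4 + 1)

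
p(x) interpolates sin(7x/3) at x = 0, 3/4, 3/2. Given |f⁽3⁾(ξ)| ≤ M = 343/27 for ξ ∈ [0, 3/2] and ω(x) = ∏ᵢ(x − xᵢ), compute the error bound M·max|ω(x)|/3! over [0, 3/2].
343*sqrt(3)/1728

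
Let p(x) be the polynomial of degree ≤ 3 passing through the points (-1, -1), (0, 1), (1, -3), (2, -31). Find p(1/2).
7/8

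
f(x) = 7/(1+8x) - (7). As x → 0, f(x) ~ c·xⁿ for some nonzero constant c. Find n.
1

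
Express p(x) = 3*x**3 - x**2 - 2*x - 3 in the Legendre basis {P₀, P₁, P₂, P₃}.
(-10/3)P₀ + (-1/5)P₁ + (-2/3)P₂ + (6/5)P₃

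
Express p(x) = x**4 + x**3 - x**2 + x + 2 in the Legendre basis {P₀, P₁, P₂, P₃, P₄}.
(28/15)P₀ + (8/5)P₁ + (-2/21)P₂ + (2/5)P₃ + (8/35)P₄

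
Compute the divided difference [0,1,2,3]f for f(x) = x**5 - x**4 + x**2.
19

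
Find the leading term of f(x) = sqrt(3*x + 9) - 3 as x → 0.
x/2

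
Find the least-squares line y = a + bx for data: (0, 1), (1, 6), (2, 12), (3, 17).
a = 9/10, b = 27/5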